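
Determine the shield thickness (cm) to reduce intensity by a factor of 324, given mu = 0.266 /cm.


x = ln(factor) / mu
x = ln(324) / 0.266
x = 21.732 cm

21.732


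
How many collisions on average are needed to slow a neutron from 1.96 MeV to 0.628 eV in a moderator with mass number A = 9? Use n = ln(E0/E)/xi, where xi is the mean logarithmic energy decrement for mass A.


xi = 1 + (A-1)^2/(2A)*ln((A-1)/(A+1)) = 0.2066007 (for A = 9)
n = ln(E0/E) / xi
n = ln(1.96e6 / 0.628) / 0.2066007
n = ln(3.121019e+06) / 0.2066007 = 72.380

72.380


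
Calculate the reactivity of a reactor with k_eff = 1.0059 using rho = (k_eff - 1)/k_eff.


rho = (k_eff - 1) / k_eff
rho = (1.0059 - 1) / 1.0059
rho = 0.0058654

0.0058654


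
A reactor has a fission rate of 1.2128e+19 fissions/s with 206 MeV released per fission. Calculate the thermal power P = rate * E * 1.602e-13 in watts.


P = fission_rate * E_MeV * 1.602e-13
P = 1.2128e+19 * 206 * 1.602e-13
P = 4.0024e+08 W

4.0024e+08


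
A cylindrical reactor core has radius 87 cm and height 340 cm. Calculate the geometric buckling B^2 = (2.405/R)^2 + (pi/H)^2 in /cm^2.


B^2 = (2.405/R)^2 + (pi/H)^2
B^2 = (2.405/87)^2 + (pi/340)^2
B^2 = 8.4955e-04 /cm^2

8.4955e-04


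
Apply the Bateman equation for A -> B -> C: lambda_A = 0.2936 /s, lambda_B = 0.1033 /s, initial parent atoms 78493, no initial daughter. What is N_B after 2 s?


N_B(t) = lambda_A * N_A0 / (lambda_B - lambda_A) * [exp(-lambda_A*t) - exp(-lambda_B*t)]
exp(-0.2936*2) = 0.5558816; exp(-0.1033*2) = 0.8133449
N_B = 0.2936 * 78493 / (0.1033 - 0.2936) * (0.5558816 - 0.8133449)
N_B = 31179

31179


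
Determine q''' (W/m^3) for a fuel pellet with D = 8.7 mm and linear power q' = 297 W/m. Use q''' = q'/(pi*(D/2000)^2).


r = D / 2 / 1000 = 8.7 / 2 / 1000 = 0.00435 m
q''' = q' / (pi * r^2)
q''' = 297 / (pi * 0.00435^2)
q''' = 4.9961e+06 W/m^3

4.9961e+06


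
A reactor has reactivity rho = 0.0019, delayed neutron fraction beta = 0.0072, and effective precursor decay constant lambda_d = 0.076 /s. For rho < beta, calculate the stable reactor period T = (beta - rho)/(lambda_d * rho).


T = (beta - rho) / (lambda_d * rho)
T = (0.0072 - 0.0019) / (0.076 * 0.0019)
T = 36.704 s

36.704


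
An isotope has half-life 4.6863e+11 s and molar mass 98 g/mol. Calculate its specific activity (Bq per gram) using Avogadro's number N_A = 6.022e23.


lambda = ln(2) / t_half = ln(2) / 4.6863e+11 = 1.479093e-12 /s
SA = lambda * N_A / M
SA = 1.479093e-12 * 6.022e23 / 98
SA = 9.0889e+09 Bq/g

9.0889e+09


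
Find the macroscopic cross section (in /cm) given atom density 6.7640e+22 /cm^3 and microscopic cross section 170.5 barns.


Sigma = N * sigma_barns * 1e-24
Sigma = 6.7640e+22 * 170.5 * 1e-24
Sigma = 11.533 /cm

11.533


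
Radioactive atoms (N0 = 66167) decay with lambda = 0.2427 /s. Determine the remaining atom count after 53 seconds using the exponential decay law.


N = N0 * exp(-lambda * t)
N = 66167 * exp(-0.2427 * 53)
N = 0.17150

0.17150


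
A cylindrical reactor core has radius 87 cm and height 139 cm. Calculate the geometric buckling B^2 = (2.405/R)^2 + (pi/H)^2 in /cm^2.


B^2 = (2.405/R)^2 + (pi/H)^2
B^2 = (2.405/87)^2 + (pi/139)^2
B^2 = 0.0012750 /cm^2

0.0012750


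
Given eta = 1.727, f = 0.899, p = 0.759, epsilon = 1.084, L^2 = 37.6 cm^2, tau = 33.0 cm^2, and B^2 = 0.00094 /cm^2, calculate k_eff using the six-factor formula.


k_inf = eta*f*p*eps = 1.727*0.899*0.759*1.084 = 1.277389
P_TNL = 1/(1 + L^2*B^2) = 1/(1 + 37.6*0.00094) = 0.9658626
P_FNL = exp(-B^2*tau) = exp(-0.00094*33.0) = 0.9694562
k_eff = k_inf * P_TNL * P_FNL = 1.277389 * 0.9658626 * 0.9694562
k_eff = 1.1961

1.1961


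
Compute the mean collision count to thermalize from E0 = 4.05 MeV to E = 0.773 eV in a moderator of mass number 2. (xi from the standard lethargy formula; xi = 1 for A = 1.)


xi = 1 + (A-1)^2/(2A)*ln((A-1)/(A+1)) = 0.7253469 (for A = 2)
n = ln(E0/E) / xi
n = ln(4.05e6 / 0.773) / 0.7253469
n = ln(5.239327e+06) / 0.7253469 = 21.330

21.330


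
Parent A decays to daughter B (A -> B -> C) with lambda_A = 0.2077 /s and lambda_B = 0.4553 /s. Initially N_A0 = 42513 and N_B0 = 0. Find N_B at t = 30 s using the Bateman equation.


N_B(t) = lambda_A * N_A0 / (lambda_B - lambda_A) * [exp(-lambda_A*t) - exp(-lambda_B*t)]
exp(-0.2077*30) = 0.001967483; exp(-0.4553*30) = 1.169423e-06
N_B = 0.2077 * 42513 / (0.4553 - 0.2077) * (0.001967483 - 1.169423e-06)
N_B = 70.123

70.123


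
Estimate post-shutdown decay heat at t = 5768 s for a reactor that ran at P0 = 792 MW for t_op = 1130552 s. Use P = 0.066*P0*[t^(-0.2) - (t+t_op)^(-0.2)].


P/P0 = 0.066 * [t^(-0.2) - (t + t_op)^(-0.2)]
P/P0 = 0.066 * [5768^(-0.2) - (5768 + 1130552)^(-0.2)]
P/P0 = 0.066 * [0.1769273 - 0.06150351] = 0.007617970
P = 792 * 0.007617970 = 6.0334 MW

6.0334


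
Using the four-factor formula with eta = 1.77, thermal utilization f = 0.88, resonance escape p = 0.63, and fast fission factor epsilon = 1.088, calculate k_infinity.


k_inf = eta * f * p * epsilon
k_inf = 1.77 * 0.88 * 0.63 * 1.088
k_inf = 1.0676

1.0676


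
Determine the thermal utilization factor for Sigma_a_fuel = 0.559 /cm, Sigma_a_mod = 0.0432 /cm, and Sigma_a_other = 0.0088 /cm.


f = Sigma_a_fuel / (Sigma_a_fuel + Sigma_a_mod + Sigma_a_other)
f = 0.559 / (0.559 + 0.0432 + 0.0088)
f = 0.91489

0.91489


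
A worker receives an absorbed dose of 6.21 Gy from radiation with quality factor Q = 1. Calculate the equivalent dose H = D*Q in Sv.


H = D * Q
H = 6.21 * 1
H = 6.2100 Sv

6.2100


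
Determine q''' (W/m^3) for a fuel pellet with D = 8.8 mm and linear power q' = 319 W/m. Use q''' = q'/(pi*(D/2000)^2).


r = D / 2 / 1000 = 8.8 / 2 / 1000 = 0.0044 m
q''' = q' / (pi * r^2)
q''' = 319 / (pi * 0.0044^2)
q''' = 5.2449e+06 W/m^3

5.2449e+06


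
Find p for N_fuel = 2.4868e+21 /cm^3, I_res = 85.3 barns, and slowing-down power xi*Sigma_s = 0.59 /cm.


p = exp(-N * I * 1e-24 / (xi*Sigma_s))
p = exp(-2.4868e+21 * 85.3 * 1e-24 / 0.59)
p = 0.69800

0.69800


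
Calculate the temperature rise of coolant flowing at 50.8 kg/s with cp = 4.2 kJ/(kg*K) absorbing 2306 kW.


dT = Q / (m_dot * cp)
dT = 2306 / (50.8 * 4.2)
dT = 10.808 C

10.808


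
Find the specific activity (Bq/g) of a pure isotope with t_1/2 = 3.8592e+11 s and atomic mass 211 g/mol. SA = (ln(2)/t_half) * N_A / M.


lambda = ln(2) / t_half = ln(2) / 3.8592e+11 = 1.796090e-12 /s
SA = lambda * N_A / M
SA = 1.796090e-12 * 6.022e23 / 211
SA = 5.1261e+09 Bq/g

5.1261e+09


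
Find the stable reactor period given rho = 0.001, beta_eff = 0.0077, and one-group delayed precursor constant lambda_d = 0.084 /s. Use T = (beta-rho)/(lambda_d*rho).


T = (beta - rho) / (lambda_d * rho)
T = (0.0077 - 0.001) / (0.084 * 0.001)
T = 79.762 s

79.762


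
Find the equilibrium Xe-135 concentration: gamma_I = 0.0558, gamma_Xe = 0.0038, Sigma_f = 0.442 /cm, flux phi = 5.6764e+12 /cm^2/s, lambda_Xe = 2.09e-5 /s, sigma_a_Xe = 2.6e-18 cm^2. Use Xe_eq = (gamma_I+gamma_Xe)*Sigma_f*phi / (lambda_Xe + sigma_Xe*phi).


Xe_eq = (gamma_I + gamma_Xe) * Sigma_f * phi / (lambda_Xe + sigma_Xe * phi)
Numerator = (0.0558 + 0.0038) * 0.442 * 5.6764e+12 = 1.495345e+11
Denominator = 2.09e-5 + 2.6e-18 * 5.6764e+12 = 3.565864e-05
Xe_eq = 1.495345e+11 / 3.565864e-05 = 4.1935e+15 /cm^3

4.1935e+15


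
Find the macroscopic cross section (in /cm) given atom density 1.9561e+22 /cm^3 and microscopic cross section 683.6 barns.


Sigma = N * sigma_barns * 1e-24
Sigma = 1.9561e+22 * 683.6 * 1e-24
Sigma = 13.372 /cm

13.372


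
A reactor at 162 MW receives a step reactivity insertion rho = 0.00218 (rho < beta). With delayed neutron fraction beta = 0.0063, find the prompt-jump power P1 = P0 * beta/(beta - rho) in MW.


P1/P0 = beta / (beta - rho)
P1/P0 = 0.0063 / (0.0063 - 0.00218) = 1.529126
P1 = 162 * 1.529126 = 247.72 MW

247.72


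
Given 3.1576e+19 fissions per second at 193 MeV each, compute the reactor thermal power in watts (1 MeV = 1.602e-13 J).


P = fission_rate * E_MeV * 1.602e-13
P = 3.1576e+19 * 193 * 1.602e-13
P = 9.7629e+08 W

9.7629e+08


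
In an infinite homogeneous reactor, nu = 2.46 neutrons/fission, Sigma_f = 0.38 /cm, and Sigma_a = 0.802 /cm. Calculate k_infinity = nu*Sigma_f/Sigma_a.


k_inf = nu * Sigma_f / Sigma_a
k_inf = 2.46 * 0.38 / 0.802
k_inf = 1.1656

1.1656


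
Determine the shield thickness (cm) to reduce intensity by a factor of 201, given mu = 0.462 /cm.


x = ln(factor) / mu
x = ln(201) / 0.462
x = 11.479 cm

11.479


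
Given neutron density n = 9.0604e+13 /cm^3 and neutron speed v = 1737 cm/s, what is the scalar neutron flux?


phi = n * v
phi = 9.0604e+13 * 1737
phi = 1.5738e+17 /cm^2/s

1.5738e+17


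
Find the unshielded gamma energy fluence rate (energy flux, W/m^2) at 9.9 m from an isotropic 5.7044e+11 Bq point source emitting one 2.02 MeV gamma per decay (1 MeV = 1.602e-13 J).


psi = A * E * 1.602e-13 / (4*pi*r^2)
psi = 5.7044e+11 * 2.02 * 1.602e-13 / (4*pi*9.9^2)
psi = 1.4988e-04 W/m^2

1.4988e-04


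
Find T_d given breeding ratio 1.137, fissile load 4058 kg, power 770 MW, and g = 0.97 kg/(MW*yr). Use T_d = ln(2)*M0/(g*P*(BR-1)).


Breeding gain G = BR - 1 = 1.137 - 1 = 0.137
Fissile production rate = g * P * G = 0.97 * 770 * 0.137 = 102.3253 kg/yr
T_d = ln(2) * M0 / (g * P * G)
T_d = ln(2) * 4058 / 102.3253 = 27.489 yr

27.489


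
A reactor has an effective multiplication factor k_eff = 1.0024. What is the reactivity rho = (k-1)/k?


rho = (k_eff - 1) / k_eff
rho = (1.0024 - 1) / 1.0024
rho = 0.0023943

0.0023943


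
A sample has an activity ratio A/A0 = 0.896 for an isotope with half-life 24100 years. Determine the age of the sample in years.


lambda = ln(2) / t_half = ln(2) / 24100 = 2.876129e-05 /yr
t = -ln(A/A0) / lambda
t = -ln(0.896) / 2.876129e-05
t = 3818.1 yr

3818.1


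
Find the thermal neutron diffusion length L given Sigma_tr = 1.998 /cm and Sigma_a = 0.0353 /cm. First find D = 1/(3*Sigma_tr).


D = 1 / (3 * Sigma_tr) = 1 / (3 * 1.998) = 0.1668335 cm
L = sqrt(D / Sigma_a)
L = sqrt(0.1668335 / 0.0353)
L = 2.1740 cm

2.1740


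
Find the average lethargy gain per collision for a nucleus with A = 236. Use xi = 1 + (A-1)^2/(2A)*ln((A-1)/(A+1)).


xi = 1 + (A-1)^2/(2A) * ln((A-1)/(A+1))
xi = 1 + (236-1)^2/(2*236) * ln((236-1)/(236 +1))
xi = 0.0084507

0.0084507


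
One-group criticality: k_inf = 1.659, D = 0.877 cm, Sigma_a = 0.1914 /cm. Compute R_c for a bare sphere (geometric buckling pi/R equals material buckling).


L^2 = D / Sigma_a = 0.877 / 0.1914 = 4.582027 cm^2
B_m^2 = (k_inf - 1) / L^2 = (1.659 - 1) / 4.582027 = 0.1438228 /cm^2
For a bare sphere: B_g = pi/R, so R_c = pi / sqrt(B_m^2)
R_c = pi / sqrt(0.1438228) = 8.2839 cm

8.2839


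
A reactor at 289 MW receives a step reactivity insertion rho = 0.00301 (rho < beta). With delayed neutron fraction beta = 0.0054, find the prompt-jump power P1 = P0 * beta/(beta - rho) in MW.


P1/P0 = beta / (beta - rho)
P1/P0 = 0.0054 / (0.0054 - 0.00301) = 2.259414
P1 = 289 * 2.259414 = 652.97 MW

652.97


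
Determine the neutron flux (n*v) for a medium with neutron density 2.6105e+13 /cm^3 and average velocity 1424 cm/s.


phi = n * v
phi = 2.6105e+13 * 1424
phi = 3.7174e+16 /cm^2/s

3.7174e+16


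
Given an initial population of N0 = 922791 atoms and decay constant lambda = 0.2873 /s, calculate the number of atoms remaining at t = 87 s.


N = N0 * exp(-lambda * t)
N = 922791 * exp(-0.2873 * 87)
N = 1.2879e-05

1.2879e-05


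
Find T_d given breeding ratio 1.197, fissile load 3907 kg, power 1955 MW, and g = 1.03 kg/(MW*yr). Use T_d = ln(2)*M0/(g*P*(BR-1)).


Breeding gain G = BR - 1 = 1.197 - 1 = 0.197
Fissile production rate = g * P * G = 1.03 * 1955 * 0.197 = 396.68905 kg/yr
T_d = ln(2) * M0 / (g * P * G)
T_d = ln(2) * 3907 / 396.68905 = 6.8268 yr

6.8268


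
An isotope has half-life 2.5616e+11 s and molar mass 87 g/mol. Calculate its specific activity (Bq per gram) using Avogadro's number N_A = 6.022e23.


lambda = ln(2) / t_half = ln(2) / 2.5616e+11 = 2.705915e-12 /s
SA = lambda * N_A / M
SA = 2.705915e-12 * 6.022e23 / 87
SA = 1.8730e+10 Bq/g

1.8730e+10


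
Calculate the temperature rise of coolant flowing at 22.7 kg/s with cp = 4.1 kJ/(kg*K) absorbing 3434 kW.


dT = Q / (m_dot * cp)
dT = 3434 / (22.7 * 4.1)
dT = 36.897 C

36.897


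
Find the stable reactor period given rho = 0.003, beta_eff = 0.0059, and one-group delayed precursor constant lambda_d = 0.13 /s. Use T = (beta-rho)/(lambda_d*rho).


T = (beta - rho) / (lambda_d * rho)
T = (0.0059 - 0.003) / (0.13 * 0.003)
T = 7.4359 s

7.4359


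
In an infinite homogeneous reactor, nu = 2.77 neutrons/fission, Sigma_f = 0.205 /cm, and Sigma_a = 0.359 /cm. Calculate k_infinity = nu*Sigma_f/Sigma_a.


k_inf = nu * Sigma_f / Sigma_a
k_inf = 2.77 * 0.205 / 0.359
k_inf = 1.5818

1.5818


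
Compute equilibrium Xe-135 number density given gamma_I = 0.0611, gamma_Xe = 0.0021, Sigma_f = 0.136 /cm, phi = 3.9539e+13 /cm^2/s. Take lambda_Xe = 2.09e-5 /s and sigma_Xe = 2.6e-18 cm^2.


Xe_eq = (gamma_I + gamma_Xe) * Sigma_f * phi / (lambda_Xe + sigma_Xe * phi)
Numerator = (0.0611 + 0.0021) * 0.136 * 3.9539e+13 = 3.398456e+11
Denominator = 2.09e-5 + 2.6e-18 * 3.9539e+13 = 1.237014e-04
Xe_eq = 3.398456e+11 / 1.237014e-04 = 2.7473e+15 /cm^3

2.7473e+15


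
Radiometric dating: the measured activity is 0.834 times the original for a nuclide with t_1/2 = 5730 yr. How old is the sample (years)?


lambda = ln(2) / t_half = ln(2) / 5730 = 1.209681e-04 /yr
t = -ln(A/A0) / lambda
t = -ln(0.834) / 1.209681e-04
t = 1500.6 yr

1500.6


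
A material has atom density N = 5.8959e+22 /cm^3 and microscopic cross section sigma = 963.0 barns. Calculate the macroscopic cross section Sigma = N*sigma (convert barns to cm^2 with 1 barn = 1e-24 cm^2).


Sigma = N * sigma_barns * 1e-24
Sigma = 5.8959e+22 * 963.0 * 1e-24
Sigma = 56.778 /cm

56.778


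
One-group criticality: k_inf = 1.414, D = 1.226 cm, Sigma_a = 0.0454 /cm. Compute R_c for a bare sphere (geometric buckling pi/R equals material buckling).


L^2 = D / Sigma_a = 1.226 / 0.0454 = 27.00441 cm^2
B_m^2 = (k_inf - 1) / L^2 = (1.414 - 1) / 27.00441 = 0.01533083 /cm^2
For a bare sphere: B_g = pi/R, so R_c = pi / sqrt(B_m^2)
R_c = pi / sqrt(0.01533083) = 25.373 cm

25.373


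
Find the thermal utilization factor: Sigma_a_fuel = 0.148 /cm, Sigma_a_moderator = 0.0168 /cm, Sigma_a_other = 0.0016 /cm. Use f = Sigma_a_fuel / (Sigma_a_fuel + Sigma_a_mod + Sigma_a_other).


f = Sigma_a_fuel / (Sigma_a_fuel + Sigma_a_mod + Sigma_a_other)
f = 0.148 / (0.148 + 0.0168 + 0.0016)
f = 0.88942

0.88942


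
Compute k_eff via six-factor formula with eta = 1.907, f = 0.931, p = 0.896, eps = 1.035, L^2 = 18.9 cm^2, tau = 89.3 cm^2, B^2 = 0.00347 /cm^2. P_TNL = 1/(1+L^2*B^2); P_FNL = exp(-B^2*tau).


k_inf = eta*f*p*eps = 1.907*0.931*0.896*1.035 = 1.646451
P_TNL = 1/(1 + L^2*B^2) = 1/(1 + 18.9*0.00347) = 0.9384534
P_FNL = exp(-B^2*tau) = exp(-0.00347*89.3) = 0.7335416
k_eff = k_inf * P_TNL * P_FNL = 1.646451 * 0.9384534 * 0.7335416
k_eff = 1.1334

1.1334


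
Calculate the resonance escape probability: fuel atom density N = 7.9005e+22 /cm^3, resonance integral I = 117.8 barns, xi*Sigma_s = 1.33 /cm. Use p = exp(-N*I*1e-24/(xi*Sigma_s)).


p = exp(-N * I * 1e-24 / (xi*Sigma_s))
p = exp(-7.9005e+22 * 117.8 * 1e-24 / 1.33)
p = 9.1409e-04

9.1409e-04


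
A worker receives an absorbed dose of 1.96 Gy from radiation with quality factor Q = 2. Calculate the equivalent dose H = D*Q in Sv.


H = D * Q
H = 1.96 * 2
H = 3.9200 Sv

3.9200


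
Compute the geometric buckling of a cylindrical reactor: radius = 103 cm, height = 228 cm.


B^2 = (2.405/R)^2 + (pi/H)^2
B^2 = (2.405/103)^2 + (pi/228)^2
B^2 = 7.3506e-04 /cm^2

7.3506e-04


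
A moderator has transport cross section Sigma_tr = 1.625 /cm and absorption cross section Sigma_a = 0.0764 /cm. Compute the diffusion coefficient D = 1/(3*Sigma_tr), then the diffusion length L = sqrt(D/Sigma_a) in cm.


D = 1 / (3 * Sigma_tr) = 1 / (3 * 1.625) = 0.2051282 cm
L = sqrt(D / Sigma_a)
L = sqrt(0.2051282 / 0.0764)
L = 1.6386 cm

1.6386


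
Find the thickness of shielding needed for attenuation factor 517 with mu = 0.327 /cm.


x = ln(factor) / mu
x = ln(517) / 0.327
x = 19.107 cm

19.107


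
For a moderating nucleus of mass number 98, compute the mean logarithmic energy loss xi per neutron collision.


xi = 1 + (A-1)^2/(2A) * ln((A-1)/(A+1))
xi = 1 + (98-1)^2/(2*98) * ln((98-1)/(98 +1))
xi = 0.020270

0.020270


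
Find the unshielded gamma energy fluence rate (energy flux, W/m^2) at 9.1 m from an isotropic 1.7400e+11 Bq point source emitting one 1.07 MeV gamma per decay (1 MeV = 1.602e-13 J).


psi = A * E * 1.602e-13 / (4*pi*r^2)
psi = 1.7400e+11 * 1.07 * 1.602e-13 / (4*pi*9.1^2)
psi = 2.8662e-05 W/m^2

2.8662e-05


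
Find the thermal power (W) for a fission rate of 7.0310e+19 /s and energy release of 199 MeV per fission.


P = fission_rate * E_MeV * 1.602e-13
P = 7.0310e+19 * 199 * 1.602e-13
P = 2.2415e+09 W

2.2415e+09


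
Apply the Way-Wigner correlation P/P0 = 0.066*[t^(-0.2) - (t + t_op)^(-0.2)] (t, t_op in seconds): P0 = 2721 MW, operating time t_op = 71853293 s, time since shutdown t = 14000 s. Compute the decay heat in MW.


P/P0 = 0.066 * [t^(-0.2) - (t + t_op)^(-0.2)]
P/P0 = 0.066 * [14000^(-0.2) - (14000 + 71853293)^(-0.2)]
P/P0 = 0.066 * [0.1481748 - 0.02683451] = 0.008008459
P = 2721 * 0.008008459 = 21.791 MW

21.791


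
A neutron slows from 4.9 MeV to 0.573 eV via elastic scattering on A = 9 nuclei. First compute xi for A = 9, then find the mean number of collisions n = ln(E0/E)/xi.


xi = 1 + (A-1)^2/(2A)*ln((A-1)/(A+1)) = 0.2066007 (for A = 9)
n = ln(E0/E) / xi
n = ln(4.9e6 / 0.573) / 0.2066007
n = ln(8.551483e+06) / 0.2066007 = 77.258

77.258


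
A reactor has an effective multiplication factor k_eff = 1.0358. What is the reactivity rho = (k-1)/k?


rho = (k_eff - 1) / k_eff
rho = (1.0358 - 1) / 1.0358
rho = 0.034563

0.034563


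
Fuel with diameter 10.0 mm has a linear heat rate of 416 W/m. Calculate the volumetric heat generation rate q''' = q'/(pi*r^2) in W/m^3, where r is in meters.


r = D / 2 / 1000 = 10.0 / 2 / 1000 = 0.005 m
q''' = q' / (pi * r^2)
q''' = 416 / (pi * 0.005^2)
q''' = 5.2967e+06 W/m^3

5.2967e+06


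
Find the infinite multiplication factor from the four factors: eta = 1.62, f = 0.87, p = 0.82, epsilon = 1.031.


k_inf = eta * f * p * epsilon
k_inf = 1.62 * 0.87 * 0.82 * 1.031
k_inf = 1.1915

1.1915


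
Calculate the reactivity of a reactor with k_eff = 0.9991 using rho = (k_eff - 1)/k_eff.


rho = (k_eff - 1) / k_eff
rho = (0.9991 - 1) / 0.9991
rho = -9.0081e-04

-9.0081e-04


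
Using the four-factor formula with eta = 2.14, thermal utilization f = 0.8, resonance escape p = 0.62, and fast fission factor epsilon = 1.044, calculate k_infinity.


k_inf = eta * f * p * epsilon
k_inf = 2.14 * 0.8 * 0.62 * 1.044
k_inf = 1.1081

1.1081


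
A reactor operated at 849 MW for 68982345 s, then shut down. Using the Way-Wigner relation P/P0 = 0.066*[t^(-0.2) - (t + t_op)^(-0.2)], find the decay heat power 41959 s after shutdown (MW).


P/P0 = 0.066 * [t^(-0.2) - (t + t_op)^(-0.2)]
P/P0 = 0.066 * [41959^(-0.2) - (41959 + 68982345)^(-0.2)]
P/P0 = 0.066 * [0.1189693 - 0.02705201] = 0.006066541
P = 849 * 0.006066541 = 5.1505 MW

5.1505


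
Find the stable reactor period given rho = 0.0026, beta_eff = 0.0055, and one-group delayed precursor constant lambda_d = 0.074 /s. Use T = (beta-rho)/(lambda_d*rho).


T = (beta - rho) / (lambda_d * rho)
T = (0.0055 - 0.0026) / (0.074 * 0.0026)
T = 15.073 s

15.073


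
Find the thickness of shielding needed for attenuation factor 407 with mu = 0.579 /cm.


x = ln(factor) / mu
x = ln(407) / 0.579
x = 10.378 cm

10.378


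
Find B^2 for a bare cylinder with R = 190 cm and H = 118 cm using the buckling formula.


B^2 = (2.405/R)^2 + (pi/H)^2
B^2 = (2.405/190)^2 + (pi/118)^2
B^2 = 8.6904e-04 /cm^2

8.6904e-04


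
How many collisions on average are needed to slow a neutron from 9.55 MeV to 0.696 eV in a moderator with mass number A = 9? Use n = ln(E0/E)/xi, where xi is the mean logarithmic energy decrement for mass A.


xi = 1 + (A-1)^2/(2A)*ln((A-1)/(A+1)) = 0.2066007 (for A = 9)
n = ln(E0/E) / xi
n = ln(9.55e6 / 0.696) / 0.2066007
n = ln(1.372126e+07) / 0.2066007 = 79.547

79.547


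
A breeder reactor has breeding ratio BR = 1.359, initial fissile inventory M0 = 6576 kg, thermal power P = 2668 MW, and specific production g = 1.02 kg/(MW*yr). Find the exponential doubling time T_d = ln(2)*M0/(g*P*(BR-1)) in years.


Breeding gain G = BR - 1 = 1.359 - 1 = 0.359
Fissile production rate = g * P * G = 1.02 * 2668 * 0.359 = 976.96824 kg/yr
T_d = ln(2) * M0 / (g * P * G)
T_d = ln(2) * 6576 / 976.96824 = 4.6656 yr

4.6656


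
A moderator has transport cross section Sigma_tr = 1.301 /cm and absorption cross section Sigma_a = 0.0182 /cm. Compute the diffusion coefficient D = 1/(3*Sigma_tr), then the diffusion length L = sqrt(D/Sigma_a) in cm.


D = 1 / (3 * Sigma_tr) = 1 / (3 * 1.301) = 0.2562132 cm
L = sqrt(D / Sigma_a)
L = sqrt(0.2562132 / 0.0182)
L = 3.7520 cm

3.7520


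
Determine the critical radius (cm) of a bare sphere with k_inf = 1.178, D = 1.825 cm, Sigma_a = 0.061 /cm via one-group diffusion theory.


L^2 = D / Sigma_a = 1.825 / 0.061 = 29.91803 cm^2
B_m^2 = (k_inf - 1) / L^2 = (1.178 - 1) / 29.91803 = 0.005949590 /cm^2
For a bare sphere: B_g = pi/R, so R_c = pi / sqrt(B_m^2)
R_c = pi / sqrt(0.005949590) = 40.729 cm

40.729


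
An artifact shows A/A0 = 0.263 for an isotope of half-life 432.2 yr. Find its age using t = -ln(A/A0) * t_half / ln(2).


lambda = ln(2) / t_half = ln(2) / 432.2 = 0.001603765 /yr
t = -ln(A/A0) / lambda
t = -ln(0.263) / 0.001603765
t = 832.79 yr

832.79


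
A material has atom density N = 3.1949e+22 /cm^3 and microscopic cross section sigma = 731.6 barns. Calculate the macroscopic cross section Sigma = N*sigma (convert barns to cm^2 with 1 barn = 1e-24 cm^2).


Sigma = N * sigma_barns * 1e-24
Sigma = 3.1949e+22 * 731.6 * 1e-24
Sigma = 23.374 /cm

23.374


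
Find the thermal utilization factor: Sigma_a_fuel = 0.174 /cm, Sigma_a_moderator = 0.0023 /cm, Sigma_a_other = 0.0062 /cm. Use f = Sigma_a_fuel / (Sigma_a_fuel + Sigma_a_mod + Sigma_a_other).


f = Sigma_a_fuel / (Sigma_a_fuel + Sigma_a_mod + Sigma_a_other)
f = 0.174 / (0.174 + 0.0023 + 0.0062)
f = 0.95342

0.95342


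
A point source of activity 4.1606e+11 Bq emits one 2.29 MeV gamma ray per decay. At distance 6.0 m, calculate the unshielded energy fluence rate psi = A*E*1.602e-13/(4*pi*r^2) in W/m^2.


psi = A * E * 1.602e-13 / (4*pi*r^2)
psi = 4.1606e+11 * 2.29 * 1.602e-13 / (4*pi*6.0^2)
psi = 3.3740e-04 W/m^2

3.3740e-04


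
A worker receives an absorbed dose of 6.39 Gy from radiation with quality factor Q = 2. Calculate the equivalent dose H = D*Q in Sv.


H = D * Q
H = 6.39 * 2
H = 12.780 Sv

12.780


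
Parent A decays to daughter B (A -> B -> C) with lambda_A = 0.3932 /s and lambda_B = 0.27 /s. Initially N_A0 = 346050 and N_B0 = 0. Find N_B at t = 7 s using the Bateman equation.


N_B(t) = lambda_A * N_A0 / (lambda_B - lambda_A) * [exp(-lambda_A*t) - exp(-lambda_B*t)]
exp(-0.3932*7) = 0.06377462; exp(-0.27*7) = 0.1510718
N_B = 0.3932 * 346050 / (0.27 - 0.3932) * (0.06377462 - 0.1510718)
N_B = 96414

96414


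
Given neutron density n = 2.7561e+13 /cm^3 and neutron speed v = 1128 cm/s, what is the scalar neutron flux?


phi = n * v
phi = 2.7561e+13 * 1128
phi = 3.1089e+16 /cm^2/s

3.1089e+16


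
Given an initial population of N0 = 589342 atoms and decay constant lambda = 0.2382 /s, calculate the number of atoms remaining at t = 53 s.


N = N0 * exp(-lambda * t)
N = 589342 * exp(-0.2382 * 53)
N = 1.9390

1.9390


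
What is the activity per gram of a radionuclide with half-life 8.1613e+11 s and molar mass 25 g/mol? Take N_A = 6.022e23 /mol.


lambda = ln(2) / t_half = ln(2) / 8.1613e+11 = 8.493098e-13 /s
SA = lambda * N_A / M
SA = 8.493098e-13 * 6.022e23 / 25
SA = 2.0458e+10 Bq/g

2.0458e+10


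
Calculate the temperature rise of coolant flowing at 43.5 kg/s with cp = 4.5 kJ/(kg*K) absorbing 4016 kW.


dT = Q / (m_dot * cp)
dT = 4016 / (43.5 * 4.5)
dT = 20.516 C

20.516


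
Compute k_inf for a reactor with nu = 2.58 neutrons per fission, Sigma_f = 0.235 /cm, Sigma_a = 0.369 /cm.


k_inf = nu * Sigma_f / Sigma_a
k_inf = 2.58 * 0.235 / 0.369
k_inf = 1.6431

1.6431


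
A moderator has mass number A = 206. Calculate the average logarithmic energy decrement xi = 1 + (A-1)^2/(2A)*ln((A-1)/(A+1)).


xi = 1 + (A-1)^2/(2A) * ln((A-1)/(A+1))
xi = 1 + (206-1)^2/(2*206) * ln((206-1)/(206 +1))
xi = 0.0096774

0.0096774


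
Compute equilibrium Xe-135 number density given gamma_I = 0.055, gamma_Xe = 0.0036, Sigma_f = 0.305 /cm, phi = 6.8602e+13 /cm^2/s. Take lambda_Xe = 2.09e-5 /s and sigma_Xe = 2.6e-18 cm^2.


Xe_eq = (gamma_I + gamma_Xe) * Sigma_f * phi / (lambda_Xe + sigma_Xe * phi)
Numerator = (0.055 + 0.0036) * 0.305 * 6.8602e+13 = 1.226124e+12
Denominator = 2.09e-5 + 2.6e-18 * 6.8602e+13 = 1.992652e-04
Xe_eq = 1.226124e+12 / 1.992652e-04 = 6.1532e+15 /cm^3

6.1532e+15


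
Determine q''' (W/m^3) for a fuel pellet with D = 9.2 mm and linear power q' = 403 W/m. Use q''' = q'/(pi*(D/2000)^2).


r = D / 2 / 1000 = 9.2 / 2 / 1000 = 0.0046 m
q''' = q' / (pi * r^2)
q''' = 403 / (pi * 0.0046^2)
q''' = 6.0623e+06 W/m^3

6.0623e+06


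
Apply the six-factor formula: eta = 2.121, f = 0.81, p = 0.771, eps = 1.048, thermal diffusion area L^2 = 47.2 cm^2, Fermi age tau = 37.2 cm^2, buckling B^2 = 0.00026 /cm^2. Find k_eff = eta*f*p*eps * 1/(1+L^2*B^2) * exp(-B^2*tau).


k_inf = eta*f*p*eps = 2.121*0.81*0.771*1.048 = 1.388166
P_TNL = 1/(1 + L^2*B^2) = 1/(1 + 47.2*0.00026) = 0.9878768
P_FNL = exp(-B^2*tau) = exp(-0.00026*37.2) = 0.9903746
k_eff = k_inf * P_TNL * P_FNL = 1.388166 * 0.9878768 * 0.9903746
k_eff = 1.3581

1.3581


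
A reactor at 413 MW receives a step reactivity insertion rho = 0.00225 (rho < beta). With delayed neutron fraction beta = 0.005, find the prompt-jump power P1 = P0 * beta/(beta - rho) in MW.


P1/P0 = beta / (beta - rho)
P1/P0 = 0.005 / (0.005 - 0.00225) = 1.818182
P1 = 413 * 1.818182 = 750.91 MW

750.91


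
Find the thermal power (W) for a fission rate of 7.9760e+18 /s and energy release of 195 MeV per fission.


P = fission_rate * E_MeV * 1.602e-13
P = 7.9760e+18 * 195 * 1.602e-13
P = 2.4916e+08 W

2.4916e+08


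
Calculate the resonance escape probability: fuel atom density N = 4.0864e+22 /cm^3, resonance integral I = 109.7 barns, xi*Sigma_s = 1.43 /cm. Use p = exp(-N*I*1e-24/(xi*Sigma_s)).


p = exp(-N * I * 1e-24 / (xi*Sigma_s))
p = exp(-4.0864e+22 * 109.7 * 1e-24 / 1.43)
p = 0.043508

0.043508


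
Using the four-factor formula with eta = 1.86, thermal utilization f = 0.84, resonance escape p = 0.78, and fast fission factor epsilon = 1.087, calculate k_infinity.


k_inf = eta * f * p * epsilon
k_inf = 1.86 * 0.84 * 0.78 * 1.087
k_inf = 1.3247

1.3247


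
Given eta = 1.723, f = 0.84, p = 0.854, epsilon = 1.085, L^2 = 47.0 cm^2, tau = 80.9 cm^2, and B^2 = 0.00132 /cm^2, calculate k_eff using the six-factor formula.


k_inf = eta*f*p*eps = 1.723*0.84*0.854*1.085 = 1.341072
P_TNL = 1/(1 + L^2*B^2) = 1/(1 + 47.0*0.00132) = 0.9415841
P_FNL = exp(-B^2*tau) = exp(-0.00132*80.9) = 0.8987162
k_eff = k_inf * P_TNL * P_FNL = 1.341072 * 0.9415841 * 0.8987162
k_eff = 1.1348

1.1348


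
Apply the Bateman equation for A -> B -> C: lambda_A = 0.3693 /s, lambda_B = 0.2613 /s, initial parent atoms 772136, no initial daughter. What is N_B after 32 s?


N_B(t) = lambda_A * N_A0 / (lambda_B - lambda_A) * [exp(-lambda_A*t) - exp(-lambda_B*t)]
exp(-0.3693*32) = 7.373633e-06; exp(-0.2613*32) = 2.336702e-04
N_B = 0.3693 * 772136 / (0.2613 - 0.3693) * (7.373633e-06 - 2.336702e-04)
N_B = 597.49

597.49


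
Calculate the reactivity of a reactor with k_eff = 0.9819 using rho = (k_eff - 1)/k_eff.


rho = (k_eff - 1) / k_eff
rho = (0.9819 - 1) / 0.9819
rho = -0.018434

-0.018434


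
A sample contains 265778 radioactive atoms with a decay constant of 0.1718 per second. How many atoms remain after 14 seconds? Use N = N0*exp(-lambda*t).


N = N0 * exp(-lambda * t)
N = 265778 * exp(-0.1718 * 14)
N = 23986

23986


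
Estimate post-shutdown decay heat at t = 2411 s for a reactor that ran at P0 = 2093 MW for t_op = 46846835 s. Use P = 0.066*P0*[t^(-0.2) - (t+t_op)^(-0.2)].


P/P0 = 0.066 * [t^(-0.2) - (t + t_op)^(-0.2)]
P/P0 = 0.066 * [2411^(-0.2) - (2411 + 46846835)^(-0.2)]
P/P0 = 0.066 * [0.2106496 - 0.02923206] = 0.01197356
P = 2093 * 0.01197356 = 25.061 MW

25.061


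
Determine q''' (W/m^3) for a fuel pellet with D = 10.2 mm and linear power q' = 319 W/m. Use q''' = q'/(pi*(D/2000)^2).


r = D / 2 / 1000 = 10.2 / 2 / 1000 = 0.0051 m
q''' = q' / (pi * r^2)
q''' = 319 / (pi * 0.0051^2)
q''' = 3.9039e+06 W/m^3

3.9039e+06


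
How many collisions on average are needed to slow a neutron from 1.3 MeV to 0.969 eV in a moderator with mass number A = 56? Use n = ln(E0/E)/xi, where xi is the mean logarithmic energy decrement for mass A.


xi = 1 + (A-1)^2/(2A)*ln((A-1)/(A+1)) = 0.03529286 (for A = 56)
n = ln(E0/E) / xi
n = ln(1.3e6 / 0.969) / 0.03529286
n = ln(1.341589e+06) / 0.03529286 = 399.78

399.78


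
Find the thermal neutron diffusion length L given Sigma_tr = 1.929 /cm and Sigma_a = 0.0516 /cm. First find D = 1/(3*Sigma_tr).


D = 1 / (3 * Sigma_tr) = 1 / (3 * 1.929) = 0.1728011 cm
L = sqrt(D / Sigma_a)
L = sqrt(0.1728011 / 0.0516)
L = 1.8300 cm

1.8300


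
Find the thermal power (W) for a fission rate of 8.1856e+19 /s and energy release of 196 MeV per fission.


P = fission_rate * E_MeV * 1.602e-13
P = 8.1856e+19 * 196 * 1.602e-13
P = 2.5702e+09 W

2.5702e+09


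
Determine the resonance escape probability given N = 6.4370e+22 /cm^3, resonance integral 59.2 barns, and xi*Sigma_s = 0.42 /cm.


p = exp(-N * I * 1e-24 / (xi*Sigma_s))
p = exp(-6.4370e+22 * 59.2 * 1e-24 / 0.42)
p = 1.1471e-04

1.1471e-04


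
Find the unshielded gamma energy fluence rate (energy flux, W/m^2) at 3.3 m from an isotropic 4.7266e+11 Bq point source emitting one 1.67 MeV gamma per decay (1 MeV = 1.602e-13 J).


psi = A * E * 1.602e-13 / (4*pi*r^2)
psi = 4.7266e+11 * 1.67 * 1.602e-13 / (4*pi*3.3^2)
psi = 9.2404e-04 W/m^2

9.2404e-04


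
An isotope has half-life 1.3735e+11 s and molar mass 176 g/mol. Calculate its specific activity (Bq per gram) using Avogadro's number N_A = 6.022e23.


lambda = ln(2) / t_half = ln(2) / 1.3735e+11 = 5.046576e-12 /s
SA = lambda * N_A / M
SA = 5.046576e-12 * 6.022e23 / 176
SA = 1.7267e+10 Bq/g

1.7267e+10


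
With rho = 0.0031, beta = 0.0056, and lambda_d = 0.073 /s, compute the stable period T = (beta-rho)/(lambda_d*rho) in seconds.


T = (beta - rho) / (lambda_d * rho)
T = (0.0056 - 0.0031) / (0.073 * 0.0031)
T = 11.047 s

11.047


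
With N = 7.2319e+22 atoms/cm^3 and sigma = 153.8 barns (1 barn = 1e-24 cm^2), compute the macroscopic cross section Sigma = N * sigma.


Sigma = N * sigma_barns * 1e-24
Sigma = 7.2319e+22 * 153.8 * 1e-24
Sigma = 11.123 /cm

11.123


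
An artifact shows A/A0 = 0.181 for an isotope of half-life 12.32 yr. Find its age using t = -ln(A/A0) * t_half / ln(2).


lambda = ln(2) / t_half = ln(2) / 12.32 = 0.05626195 /yr
t = -ln(A/A0) / lambda
t = -ln(0.181) / 0.05626195
t = 30.380 yr

30.380


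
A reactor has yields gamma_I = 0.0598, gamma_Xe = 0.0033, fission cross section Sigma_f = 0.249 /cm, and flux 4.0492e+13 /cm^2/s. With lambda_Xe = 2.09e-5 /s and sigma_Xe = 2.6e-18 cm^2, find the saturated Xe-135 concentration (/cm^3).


Xe_eq = (gamma_I + gamma_Xe) * Sigma_f * phi / (lambda_Xe + sigma_Xe * phi)
Numerator = (0.0598 + 0.0033) * 0.249 * 4.0492e+13 = 6.362063e+11
Denominator = 2.09e-5 + 2.6e-18 * 4.0492e+13 = 1.261792e-04
Xe_eq = 6.362063e+11 / 1.261792e-04 = 5.0421e+15 /cm^3

5.0421e+15


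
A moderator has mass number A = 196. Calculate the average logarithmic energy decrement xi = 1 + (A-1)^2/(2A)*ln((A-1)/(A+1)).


xi = 1 + (A-1)^2/(2A) * ln((A-1)/(A+1))
xi = 1 + (196-1)^2/(2*196) * ln((196-1)/(196 +1))
xi = 0.010169

0.010169


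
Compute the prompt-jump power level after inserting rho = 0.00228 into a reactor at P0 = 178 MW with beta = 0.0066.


P1/P0 = beta / (beta - rho)
P1/P0 = 0.0066 / (0.0066 - 0.00228) = 1.527778
P1 = 178 * 1.527778 = 271.94 MW

271.94


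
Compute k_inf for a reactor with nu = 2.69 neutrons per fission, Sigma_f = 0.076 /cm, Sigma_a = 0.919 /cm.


k_inf = nu * Sigma_f / Sigma_a
k_inf = 2.69 * 0.076 / 0.919
k_inf = 0.22246

0.22246


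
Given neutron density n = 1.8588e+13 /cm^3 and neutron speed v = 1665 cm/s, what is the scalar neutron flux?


phi = n * v
phi = 1.8588e+13 * 1665
phi = 3.0949e+16 /cm^2/s

3.0949e+16


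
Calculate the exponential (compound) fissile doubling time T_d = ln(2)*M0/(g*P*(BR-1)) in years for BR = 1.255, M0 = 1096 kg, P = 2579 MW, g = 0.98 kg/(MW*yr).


Breeding gain G = BR - 1 = 1.255 - 1 = 0.255
Fissile production rate = g * P * G = 0.98 * 2579 * 0.255 = 644.4921 kg/yr
T_d = ln(2) * M0 / (g * P * G)
T_d = ln(2) * 1096 / 644.4921 = 1.1787 yr

1.1787


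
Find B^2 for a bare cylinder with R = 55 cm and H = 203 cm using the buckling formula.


B^2 = (2.405/R)^2 + (pi/H)^2
B^2 = (2.405/55)^2 + (pi/203)^2
B^2 = 0.0021516 /cm^2

0.0021516


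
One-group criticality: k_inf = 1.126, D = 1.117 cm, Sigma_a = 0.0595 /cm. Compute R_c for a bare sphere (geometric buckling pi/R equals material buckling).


L^2 = D / Sigma_a = 1.117 / 0.0595 = 18.77311 cm^2
B_m^2 = (k_inf - 1) / L^2 = (1.126 - 1) / 18.77311 = 0.006711728 /cm^2
For a bare sphere: B_g = pi/R, so R_c = pi / sqrt(B_m^2)
R_c = pi / sqrt(0.006711728) = 38.347 cm

38.347


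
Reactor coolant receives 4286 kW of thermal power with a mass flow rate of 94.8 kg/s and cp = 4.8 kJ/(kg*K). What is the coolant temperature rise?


dT = Q / (m_dot * cp)
dT = 4286 / (94.8 * 4.8)
dT = 9.4190 C

9.4190


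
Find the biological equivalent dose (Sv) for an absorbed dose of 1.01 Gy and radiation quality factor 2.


H = D * Q
H = 1.01 * 2
H = 2.0200 Sv

2.0200


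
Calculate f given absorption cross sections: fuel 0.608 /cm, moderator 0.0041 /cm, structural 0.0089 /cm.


f = Sigma_a_fuel / (Sigma_a_fuel + Sigma_a_mod + Sigma_a_other)
f = 0.608 / (0.608 + 0.0041 + 0.0089)
f = 0.97907

0.97907


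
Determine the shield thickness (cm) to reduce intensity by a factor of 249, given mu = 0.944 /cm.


x = ln(factor) / mu
x = ln(249) / 0.944
x = 5.8448 cm

5.8448


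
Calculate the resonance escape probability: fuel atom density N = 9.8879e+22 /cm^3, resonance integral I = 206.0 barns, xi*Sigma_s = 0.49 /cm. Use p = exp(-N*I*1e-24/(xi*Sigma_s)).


p = exp(-N * I * 1e-24 / (xi*Sigma_s))
p = exp(-9.8879e+22 * 206.0 * 1e-24 / 0.49)
p = 8.8426e-19

8.8426e-19


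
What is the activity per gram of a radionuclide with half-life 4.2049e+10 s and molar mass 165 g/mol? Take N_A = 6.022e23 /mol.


lambda = ln(2) / t_half = ln(2) / 4.2049e+10 = 1.648427e-11 /s
SA = lambda * N_A / M
SA = 1.648427e-11 * 6.022e23 / 165
SA = 6.0163e+10 Bq/g

6.0163e+10


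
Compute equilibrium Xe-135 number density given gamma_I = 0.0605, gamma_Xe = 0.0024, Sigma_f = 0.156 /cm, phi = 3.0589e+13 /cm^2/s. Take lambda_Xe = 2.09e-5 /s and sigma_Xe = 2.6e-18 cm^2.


Xe_eq = (gamma_I + gamma_Xe) * Sigma_f * phi / (lambda_Xe + sigma_Xe * phi)
Numerator = (0.0605 + 0.0024) * 0.156 * 3.0589e+13 = 3.001515e+11
Denominator = 2.09e-5 + 2.6e-18 * 3.0589e+13 = 1.004314e-04
Xe_eq = 3.001515e+11 / 1.004314e-04 = 2.9886e+15 /cm^3

2.9886e+15


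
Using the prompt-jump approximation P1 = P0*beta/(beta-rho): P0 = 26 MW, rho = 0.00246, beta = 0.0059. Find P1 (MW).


P1/P0 = beta / (beta - rho)
P1/P0 = 0.0059 / (0.0059 - 0.00246) = 1.715116
P1 = 26 * 1.715116 = 44.593 MW

44.593


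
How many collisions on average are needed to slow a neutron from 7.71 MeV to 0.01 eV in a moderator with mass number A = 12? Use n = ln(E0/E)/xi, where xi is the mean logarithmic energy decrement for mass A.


xi = 1 + (A-1)^2/(2A)*ln((A-1)/(A+1)) = 0.1577690 (for A = 12)
n = ln(E0/E) / xi
n = ln(7.71e6 / 0.01) / 0.1577690
n = ln(7.710000e+08) / 0.1577690 = 129.70

129.70


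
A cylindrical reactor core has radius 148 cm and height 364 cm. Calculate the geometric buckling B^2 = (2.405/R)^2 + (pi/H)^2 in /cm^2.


B^2 = (2.405/R)^2 + (pi/H)^2
B^2 = (2.405/148)^2 + (pi/364)^2
B^2 = 3.3855e-04 /cm^2

3.3855e-04


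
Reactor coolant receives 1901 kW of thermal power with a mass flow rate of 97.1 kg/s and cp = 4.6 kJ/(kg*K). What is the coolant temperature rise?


dT = Q / (m_dot * cp)
dT = 1901 / (97.1 * 4.6)
dT = 4.2560 C

4.2560


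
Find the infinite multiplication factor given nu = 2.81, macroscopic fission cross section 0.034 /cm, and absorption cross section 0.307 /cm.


k_inf = nu * Sigma_f / Sigma_a
k_inf = 2.81 * 0.034 / 0.307
k_inf = 0.31121

0.31121


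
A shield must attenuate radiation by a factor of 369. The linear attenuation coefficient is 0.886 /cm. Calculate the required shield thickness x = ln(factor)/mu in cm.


x = ln(factor) / mu
x = ln(369) / 0.886
x = 6.6713 cm

6.6713


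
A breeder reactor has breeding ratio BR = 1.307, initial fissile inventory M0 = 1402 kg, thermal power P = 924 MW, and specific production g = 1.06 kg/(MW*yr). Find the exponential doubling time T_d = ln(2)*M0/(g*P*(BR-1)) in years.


Breeding gain G = BR - 1 = 1.307 - 1 = 0.307
Fissile production rate = g * P * G = 1.06 * 924 * 0.307 = 300.68808 kg/yr
T_d = ln(2) * M0 / (g * P * G)
T_d = ln(2) * 1402 / 300.68808 = 3.2319 yr

3.2319


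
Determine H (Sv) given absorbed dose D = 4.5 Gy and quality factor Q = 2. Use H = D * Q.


H = D * Q
H = 4.5 * 2
H = 9.0000 Sv

9.0000


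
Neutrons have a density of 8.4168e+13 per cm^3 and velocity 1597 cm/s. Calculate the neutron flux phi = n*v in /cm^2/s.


phi = n * v
phi = 8.4168e+13 * 1597
phi = 1.3442e+17 /cm^2/s

1.3442e+17


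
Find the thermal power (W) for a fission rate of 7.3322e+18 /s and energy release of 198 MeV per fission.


P = fission_rate * E_MeV * 1.602e-13
P = 7.3322e+18 * 198 * 1.602e-13
P = 2.3257e+08 W

2.3257e+08


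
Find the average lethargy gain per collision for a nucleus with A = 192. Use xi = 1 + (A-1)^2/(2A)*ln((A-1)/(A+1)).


xi = 1 + (A-1)^2/(2A) * ln((A-1)/(A+1))
xi = 1 + (192-1)^2/(2*192) * ln((192-1)/(192 +1))
xi = 0.010381

0.010381


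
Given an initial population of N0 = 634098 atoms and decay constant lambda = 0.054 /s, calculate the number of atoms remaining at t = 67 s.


N = N0 * exp(-lambda * t)
N = 634098 * exp(-0.054 * 67)
N = 17017

17017


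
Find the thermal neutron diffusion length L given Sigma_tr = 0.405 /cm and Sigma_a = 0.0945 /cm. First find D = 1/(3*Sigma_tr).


D = 1 / (3 * Sigma_tr) = 1 / (3 * 0.405) = 0.8230453 cm
L = sqrt(D / Sigma_a)
L = sqrt(0.8230453 / 0.0945)
L = 2.9512 cm

2.9512


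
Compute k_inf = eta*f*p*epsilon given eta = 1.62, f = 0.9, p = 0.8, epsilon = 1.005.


k_inf = eta * f * p * epsilon
k_inf = 1.62 * 0.9 * 0.8 * 1.005
k_inf = 1.1722

1.1722


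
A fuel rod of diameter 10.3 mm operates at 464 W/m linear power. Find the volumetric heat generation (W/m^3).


r = D / 2 / 1000 = 10.3 / 2 / 1000 = 0.00515 m
q''' = q' / (pi * r^2)
q''' = 464 / (pi * 0.00515^2)
q''' = 5.5687e+06 W/m^3

5.5687e+06


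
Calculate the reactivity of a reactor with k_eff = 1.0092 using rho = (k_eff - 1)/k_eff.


rho = (k_eff - 1) / k_eff
rho = (1.0092 - 1) / 1.0092
rho = 0.0091161

0.0091161


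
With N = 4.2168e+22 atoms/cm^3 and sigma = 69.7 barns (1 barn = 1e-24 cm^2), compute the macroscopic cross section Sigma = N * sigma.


Sigma = N * sigma_barns * 1e-24
Sigma = 4.2168e+22 * 69.7 * 1e-24
Sigma = 2.9391 /cm

2.9391
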